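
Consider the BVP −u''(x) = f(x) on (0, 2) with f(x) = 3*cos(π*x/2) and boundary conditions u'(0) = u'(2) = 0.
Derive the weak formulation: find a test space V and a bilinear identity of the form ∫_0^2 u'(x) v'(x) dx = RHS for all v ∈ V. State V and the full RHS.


V = H^1(0, 2) (no boundary constraint on v; u is determined up to an additive constant); weak form: ∫_0^2 u'v' dx = ∫_0^2 (3*cos(π*x/2)) v dx for all v ∈ V.

Multiply both sides by a test function v and integrate from 0 to 2:
  ∫_0^2 −u''(x) v(x) dx = ∫_0^2 f(x) v(x) dx.
Integrate the LHS by parts once:
  ∫_0^2 −u'' v dx = −[u'(x) v(x)]_0^2 + ∫_0^2 u'(x) v'(x) dx.
Thus ∫_0^2 u'(x) v'(x) dx = ∫_0^2 f(x) v(x) dx + [u'(x) v(x)]_0^2.
Choose V so that boundary terms are either known or forced to vanish.
u has homogeneous Neumann: u'(0) = u'(2) = 0. So [u' v]_0^2 = 0·v(2) − 0·v(0) = 0 for any v; take V = H^1(0, 2).
Weak formulation: find u (satisfying any essential BC) such that ∫_0^2 u'(x) v'(x) dx = ∫_0^2 f v dx for all v ∈ V (homogeneous Neumann, so boundary terms vanish).
Substituting f(x) = 3*cos(π*x/2), the right-hand side is ∫_0^2 (3*cos(π*x/2)) v dx.
Compatibility check (pure Neumann): taking v ≡ 1 ∈ V gives 0 = ∫_0^2 f dx + (0) − (0), i.e. ∫_0^2 f dx must equal u'(0) − u'(2) = 0. Indeed ∫_0^2 (3*cos(π*x/2)) dx = 0, so the data are compatible. The solution is then unique only up to an additive constant (fix it e.g. by requiring ∫_0^2 u dx = 0).


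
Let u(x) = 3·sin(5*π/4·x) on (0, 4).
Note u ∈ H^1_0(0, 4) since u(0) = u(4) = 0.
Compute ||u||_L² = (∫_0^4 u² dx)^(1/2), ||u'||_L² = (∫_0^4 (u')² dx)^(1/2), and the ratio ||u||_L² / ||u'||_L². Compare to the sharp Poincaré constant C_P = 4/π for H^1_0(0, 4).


||u||_L² / ||u'||_L² = 4/(5*π) < C_P = 4/π.

u(x) = 3·sin(5*π/4·x), so u'(x) = 15*π*cos(5*π*x/4)/4.
Writing u(x) = A·sin(kπx/L) with A = 3 and k = 5, use ∫_0^L sin²(kπx/L) dx = L/2 and ∫_0^L cos²(kπx/L) dx = L/2.
u² = 9·sin²(5*π/4·x) and (u')² = 225*π^2/16·cos²(5*π/4·x), and each of sin², cos² integrates to L/2 = 2 over (0, 4).
∫_0^4 u² dx = 18, so ||u||_L² = 3*sqrt(2).
∫_0^4 (u')² dx = 225*π^2/8, so ||u'||_L² = 15*sqrt(2)*π/4.
Ratio ||u||_L² / ||u'||_L² = 4/(5*π).
Sharp Poincaré constant on H^1_0(0, 4) is C_P = L/π = 4/π, achieved by sin(π/4·x).
This is the k = 5 harmonic; the ratio L/(kπ) is strictly less than C_P = L/π, consistent with the sharp inequality ||u||_L² ≤ C_P ||u'||_L².


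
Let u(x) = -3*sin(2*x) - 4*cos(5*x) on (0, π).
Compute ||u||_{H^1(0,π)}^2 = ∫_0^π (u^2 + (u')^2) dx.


||u||_{H^1(0,π)}^2 = -832/7 + 461*π/2

u'(x) = 20*sin(5*x) - 6*cos(2*x).
Expand u² and (u')² and integrate term by term on (0, π), using: for integers n ≥ 1, ∫_0^π sin²(nx) dx = ∫_0^π cos²(nx) dx = π/2; for n ≠ n', ∫_0^π sin(nx)sin(n'x) dx = ∫_0^π cos(nx)cos(n'x) dx = 0; and by product-to-sum, ∫_0^π sin(nx)cos(n'x) dx = ½∫_0^π [sin((n+n')x) + sin((n−n')x)] dx, which is 0 when n+n' is even and 2n/(n²−n'²) when n+n' is odd (it need not vanish on (0, π)).
  u² squared terms: (-4)²·∫cos(5x)² dx = 16·π/2 = 8*π;  (-3)²·∫sin(2x)² dx = 9·π/2 = 9*π/2.
  u² cross terms: 2·(-4)·(-3)·∫cos(5x)·sin(2x) dx = 24·(-4/21) = -32/7.
  So ∫_0^π u² dx = 8*π + 9*π/2 − 32/7 = -32/7 + 25*π/2.
  (u')² squared terms: (-6)²·∫cos(2x)² dx = 36·π/2 = 18*π;  (20)²·∫sin(5x)² dx = 400·π/2 = 200*π.
  (u')² cross terms: 2·(-6)·(20)·∫cos(2x)·sin(5x) dx = -240·(10/21) = -800/7.
  So ∫_0^π (u')² dx = 18*π + 200*π − 800/7 = -800/7 + 218*π.
||u||_{H^1}^2 = (-32/7 + 25*π/2) + (-800/7 + 218*π) = -832/7 + 461*π/2.


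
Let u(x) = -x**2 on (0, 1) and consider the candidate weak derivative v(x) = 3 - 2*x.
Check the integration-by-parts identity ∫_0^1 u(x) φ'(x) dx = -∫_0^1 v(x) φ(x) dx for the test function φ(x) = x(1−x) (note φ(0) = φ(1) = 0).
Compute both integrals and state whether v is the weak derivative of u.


LHS = 1/6, RHS = -1/3. No, v is not the weak derivative of u.

u(x) = -x**2, classical derivative u'(x) = -2*x.
φ(x) = x(1−x), so φ'(x) = 1 - 2*x.
Note φ(0) = φ(1) = 0, so the boundary term u·φ vanishes.
LHS = ∫_0^1 u(x) φ'(x) dx = ∫_0^1 (2*x^3 - x^2) dx. Term by term:
  ∫_0^1 2*x^3 dx = 1/2;  ∫_0^1 -x^2 dx = -1/3.
Sum: 1/2 − 1/3 = 1/6.
So LHS = 1/6.
∫_0^1 v(x) φ(x) dx = ∫_0^1 (2*x^3 - 5*x^2 + 3*x) dx. Term by term:
  ∫_0^1 2*x^3 dx = 1/2;  ∫_0^1 -5*x^2 dx = -5/3;  ∫_0^1 3*x dx = 3/2.
Sum: 1/2 − 5/3 + 3/2 = 1/3.
So RHS = -∫_0^1 v(x) φ(x) dx = -1/3.
LHS − RHS = 1/2 ≠ 0, so the identity fails.
(For a valid weak derivative the identity must hold for EVERY test function, in particular this one. The failure shows v is NOT the weak derivative of u.)
Correct weak derivative would be u'(x) = -2*x.


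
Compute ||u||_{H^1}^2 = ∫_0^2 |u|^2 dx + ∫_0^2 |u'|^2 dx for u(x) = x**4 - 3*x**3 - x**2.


||u||_{H^1}^2 = 49936/315

The H^1 norm (squared) on an interval (0, L) is
  ||u||_{H^1}^2 = ∫_0^L u(x)^2 dx + ∫_0^L u'(x)^2 dx.
Compute u'(x) = 4*x**3 - 9*x**2 - 2*x.
Then u(x)^2 = x**8 - 6*x**7 + 7*x**6 + 6*x**5 + x**4 and u'(x)^2 = 16*x**6 - 72*x**5 + 65*x**4 + 36*x**3 + 4*x**2.
Integrate each monomial from 0 to 2 using ∫_0^2 c·x^n dx = c·2^(n+1)/(n+1):
  ∫_0^2 u(x)^2 dx = ∫_0^2 (x^8 - 6*x^7 + 7*x^6 + 6*x^5 + x^4) dx. Term by term:
    ∫_0^2 x^8 dx = 512/9;  ∫_0^2 -6*x^7 dx = -192;  ∫_0^2 7*x^6 dx = 128;
    ∫_0^2 6*x^5 dx = 64;  ∫_0^2 x^4 dx = 32/5.
  Sum: 512/9 − 192 + 128 + 64 + 32/5 = 2848/45.
  ∫_0^2 u'(x)^2 dx = ∫_0^2 (16*x^6 - 72*x^5 + 65*x^4 + 36*x^3 + 4*x^2) dx. Term by term:
    ∫_0^2 16*x^6 dx = 2048/7;  ∫_0^2 -72*x^5 dx = -768;  ∫_0^2 65*x^4 dx = 416;
    ∫_0^2 36*x^3 dx = 144;  ∫_0^2 4*x^2 dx = 32/3.
  Sum: 2048/7 − 768 + 416 + 144 + 32/3 = 2000/21.
Adding: ||u||_{H^1}^2 = 2848/45 + 2000/21 = 49936/315.


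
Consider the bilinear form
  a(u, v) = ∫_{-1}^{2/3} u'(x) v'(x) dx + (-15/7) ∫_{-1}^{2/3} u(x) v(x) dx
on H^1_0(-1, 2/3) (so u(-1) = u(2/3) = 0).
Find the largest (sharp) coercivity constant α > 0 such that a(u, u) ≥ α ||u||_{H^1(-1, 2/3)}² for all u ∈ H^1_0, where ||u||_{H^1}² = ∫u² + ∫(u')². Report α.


α = 3*(-125 + 21*π^2)/(7*(25 + 9*π^2))

Coercivity of a(·,·) on H^1_0(-1, 2/3) means a(u, u) ≥ α ||u||_{H^1}² for every u ∈ H^1_0.
The interval has length L = 5/3, and Poincaré/coercivity depend only on L. Here a(u, u) = ∫(u')² + (-15/7)·∫u².
Here c = -15/7 < 0 with |c| < (π/L)² = 9*π^2/25, so coercivity still holds. The condition a(u,u) ≥ α||u||_{H^1}² reads (1−α)∫(u')² ≥ (α−c)∫u². Any admissible α is ≤ 1 (rapidly oscillating u have ∫u²/∫(u')² → 0), and α = 1 would force 0 ≥ (1−c)∫u², impossible since c < 1; so 1−α > 0. By the sharp Poincaré inequality on H^1_0 of an interval of length L, ∫(u')² ≥ (π/L)²∫u² with equality for the first sine mode sin(π(x−x₀)/L) (x₀ the left endpoint), so the inequality holds for all u iff (1−α)(π/L)² ≥ α − c, i.e. α ≤ ((π/L)² + c)/((π/L)² + 1) = (1 + c(L/π)²)/(1 + (L/π)²). (Direct route, valid since c ≤ 0: Poincaré gives c∫u² ≥ c(L/π)²∫(u')², so a(u,u) ≥ (1 + c(L/π)²)∫(u')², while ||u||_{H^1}² ≤ (1 + (L/π)²)∫(u')²; dividing yields the same α.) With (π/L)² = 9*π^2/25 and c = -15/7, the largest admissible constant is α = ((π/L)² + c)/((π/L)² + 1).
Simplifying, α = 3*(-125 + 21*π^2)/(7*(25 + 9*π^2)).


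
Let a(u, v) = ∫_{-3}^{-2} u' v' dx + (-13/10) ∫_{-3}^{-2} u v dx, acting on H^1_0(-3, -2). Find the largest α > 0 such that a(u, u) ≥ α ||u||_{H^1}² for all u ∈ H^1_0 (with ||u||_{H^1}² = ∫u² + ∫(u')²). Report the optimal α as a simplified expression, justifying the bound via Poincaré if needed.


α = (-13/10 + π^2)/(1 + π^2)

Coercivity of a(·,·) on H^1_0(-3, -2) means a(u, u) ≥ α ||u||_{H^1}² for every u ∈ H^1_0.
The interval has length L = 1, and Poincaré/coercivity depend only on L. Here a(u, u) = ∫(u')² + (-13/10)·∫u².
Here c = -13/10 < 0 with |c| < (π/L)² = π^2, so coercivity still holds. The condition a(u,u) ≥ α||u||_{H^1}² reads (1−α)∫(u')² ≥ (α−c)∫u². Any admissible α is ≤ 1 (rapidly oscillating u have ∫u²/∫(u')² → 0), and α = 1 would force 0 ≥ (1−c)∫u², impossible since c < 1; so 1−α > 0. By the sharp Poincaré inequality on H^1_0 of an interval of length L, ∫(u')² ≥ (π/L)²∫u² with equality for the first sine mode sin(π(x−x₀)/L) (x₀ the left endpoint), so the inequality holds for all u iff (1−α)(π/L)² ≥ α − c, i.e. α ≤ ((π/L)² + c)/((π/L)² + 1) = (1 + c(L/π)²)/(1 + (L/π)²). (Direct route, valid since c ≤ 0: Poincaré gives c∫u² ≥ c(L/π)²∫(u')², so a(u,u) ≥ (1 + c(L/π)²)∫(u')², while ||u||_{H^1}² ≤ (1 + (L/π)²)∫(u')²; dividing yields the same α.) With (π/L)² = π^2 and c = -13/10, the largest admissible constant is α = ((π/L)² + c)/((π/L)² + 1).
Simplifying, α = (-13/10 + π^2)/(1 + π^2).


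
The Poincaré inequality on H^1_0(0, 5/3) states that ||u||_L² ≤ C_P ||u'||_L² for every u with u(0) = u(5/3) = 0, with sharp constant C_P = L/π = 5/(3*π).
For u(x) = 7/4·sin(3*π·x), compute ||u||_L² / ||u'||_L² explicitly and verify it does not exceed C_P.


||u||_L² / ||u'||_L² = 1/(3*π) < C_P = 5/(3*π).

u(x) = 7/4·sin(3*π·x), so u'(x) = 21*π*cos(3*π*x)/4.
Writing u(x) = A·sin(kπx/L) with A = 7/4 and k = 5, use ∫_0^L sin²(kπx/L) dx = L/2 and ∫_0^L cos²(kπx/L) dx = L/2.
u² = 49/16·sin²(3*π·x) and (u')² = 441*π^2/16·cos²(3*π·x), and each of sin², cos² integrates to L/2 = 5/6 over (0, 5/3).
∫_0^5/3 u² dx = 245/96, so ||u||_L² = 7*sqrt(30)/24.
∫_0^5/3 (u')² dx = 735*π^2/32, so ||u'||_L² = 7*sqrt(30)*π/8.
Ratio ||u||_L² / ||u'||_L² = 1/(3*π).
Sharp Poincaré constant on H^1_0(0, 5/3) is C_P = L/π = 5/(3*π), achieved by sin(3*π/5·x).
This is the k = 5 harmonic; the ratio L/(kπ) is strictly less than C_P = L/π, consistent with the sharp inequality ||u||_L² ≤ C_P ||u'||_L².


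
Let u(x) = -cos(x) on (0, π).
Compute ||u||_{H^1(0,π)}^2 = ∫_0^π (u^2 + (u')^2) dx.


||u||_{H^1(0,π)}^2 = π

u'(x) = sin(x).
Expand u² and (u')² and integrate term by term on (0, π), using: for integers n ≥ 1, ∫_0^π sin²(nx) dx = ∫_0^π cos²(nx) dx = π/2; for n ≠ n', ∫_0^π sin(nx)sin(n'x) dx = ∫_0^π cos(nx)cos(n'x) dx = 0; and by product-to-sum, ∫_0^π sin(nx)cos(n'x) dx = ½∫_0^π [sin((n+n')x) + sin((n−n')x)] dx, which is 0 when n+n' is even and 2n/(n²−n'²) when n+n' is odd (it need not vanish on (0, π)).
  u² squared terms: (-1)²·∫cos(x)² dx = 1·π/2 = π/2.
  So ∫_0^π u² dx = π/2.
  (u')² squared terms: (1)²·∫sin(x)² dx = 1·π/2 = π/2.
  So ∫_0^π (u')² dx = π/2.
||u||_{H^1}^2 = (π/2) + (π/2) = π.


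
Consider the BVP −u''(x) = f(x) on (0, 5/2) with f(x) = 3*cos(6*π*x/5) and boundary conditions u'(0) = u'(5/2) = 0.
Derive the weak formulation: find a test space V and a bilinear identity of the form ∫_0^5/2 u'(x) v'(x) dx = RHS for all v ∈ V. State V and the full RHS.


V = H^1(0, 5/2) (no boundary constraint on v; u is determined up to an additive constant); weak form: ∫_0^5/2 u'v' dx = ∫_0^5/2 (3*cos(6*π*x/5)) v dx for all v ∈ V.

Multiply both sides by a test function v and integrate from 0 to 5/2:
  ∫_0^5/2 −u''(x) v(x) dx = ∫_0^5/2 f(x) v(x) dx.
Integrate the LHS by parts once:
  ∫_0^5/2 −u'' v dx = −[u'(x) v(x)]_0^5/2 + ∫_0^5/2 u'(x) v'(x) dx.
Thus ∫_0^5/2 u'(x) v'(x) dx = ∫_0^5/2 f(x) v(x) dx + [u'(x) v(x)]_0^5/2.
Choose V so that boundary terms are either known or forced to vanish.
u has homogeneous Neumann: u'(0) = u'(5/2) = 0. So [u' v]_0^5/2 = 0·v(5/2) − 0·v(0) = 0 for any v; take V = H^1(0, 5/2).
Weak formulation: find u (satisfying any essential BC) such that ∫_0^5/2 u'(x) v'(x) dx = ∫_0^5/2 f v dx for all v ∈ V (homogeneous Neumann, so boundary terms vanish).
Substituting f(x) = 3*cos(6*π*x/5), the right-hand side is ∫_0^5/2 (3*cos(6*π*x/5)) v dx.
Compatibility check (pure Neumann): taking v ≡ 1 ∈ V gives 0 = ∫_0^5/2 f dx + (0) − (0), i.e. ∫_0^5/2 f dx must equal u'(0) − u'(5/2) = 0. Indeed ∫_0^5/2 (3*cos(6*π*x/5)) dx = 0, so the data are compatible. The solution is then unique only up to an additive constant (fix it e.g. by requiring ∫_0^5/2 u dx = 0).


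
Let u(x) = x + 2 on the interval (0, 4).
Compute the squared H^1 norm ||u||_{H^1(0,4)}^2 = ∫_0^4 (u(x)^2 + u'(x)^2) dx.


||u||_{H^1}^2 = 220/3

The H^1 norm (squared) on an interval (0, L) is
  ||u||_{H^1}^2 = ∫_0^L u(x)^2 dx + ∫_0^L u'(x)^2 dx.
Compute u'(x) = 1.
Then u(x)^2 = x**2 + 4*x + 4 and u'(x)^2 = 1.
Integrate each monomial from 0 to 4 using ∫_0^4 c·x^n dx = c·4^(n+1)/(n+1):
  ∫_0^4 u(x)^2 dx = ∫_0^4 (x^2 + 4*x + 4) dx. Term by term:
    ∫_0^4 x^2 dx = 64/3;  ∫_0^4 4*x dx = 32;  ∫_0^4 4 dx = 16.
  Sum: 64/3 + 32 + 16 = 208/3.
  ∫_0^4 u'(x)^2 dx = ∫_0^4 (1) dx. Term by term:
    ∫_0^4 1 dx = 4.
Adding: ||u||_{H^1}^2 = 208/3 + 4 = 220/3.


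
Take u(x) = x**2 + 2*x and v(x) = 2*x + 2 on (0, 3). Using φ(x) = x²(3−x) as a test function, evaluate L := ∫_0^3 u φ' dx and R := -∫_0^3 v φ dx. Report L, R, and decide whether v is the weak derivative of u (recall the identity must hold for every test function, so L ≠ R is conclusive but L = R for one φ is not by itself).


LHS = -189/5, RHS = -189/5. Yes, v = u' weakly.

u(x) = x**2 + 2*x, classical derivative u'(x) = 2*x + 2.
φ(x) = x²(3−x), so φ'(x) = 3*x*(2 - x).
Note φ(0) = φ(3) = 0, so the boundary term u·φ vanishes.
LHS = ∫_0^3 u(x) φ'(x) dx = ∫_0^3 (-3*x^4 + 12*x^2) dx. Term by term:
  ∫_0^3 -3*x^4 dx = -729/5;  ∫_0^3 12*x^2 dx = 108.
Sum: -729/5 + 108 = -189/5.
So LHS = -189/5.
∫_0^3 v(x) φ(x) dx = ∫_0^3 (-2*x^4 + 4*x^3 + 6*x^2) dx. Term by term:
  ∫_0^3 -2*x^4 dx = -486/5;  ∫_0^3 4*x^3 dx = 81;  ∫_0^3 6*x^2 dx = 54.
Sum: -486/5 + 81 + 54 = 189/5.
So RHS = -∫_0^3 v(x) φ(x) dx = -189/5.
LHS = RHS, so the identity holds for this test φ.
Moreover u is smooth here and v(x) = u'(x) = 2*x + 2 pointwise, so the identity holds for every test function. Hence v is the weak derivative of u.


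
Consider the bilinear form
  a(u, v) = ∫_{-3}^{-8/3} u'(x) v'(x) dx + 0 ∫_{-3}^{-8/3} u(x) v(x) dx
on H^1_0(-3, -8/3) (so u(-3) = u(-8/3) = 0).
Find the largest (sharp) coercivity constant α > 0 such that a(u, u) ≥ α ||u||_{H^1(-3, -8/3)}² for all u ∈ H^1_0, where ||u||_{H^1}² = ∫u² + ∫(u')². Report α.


α = 9*π^2/(1 + 9*π^2)

Coercivity of a(·,·) on H^1_0(-3, -8/3) means a(u, u) ≥ α ||u||_{H^1}² for every u ∈ H^1_0.
The interval has length L = 1/3, and Poincaré/coercivity depend only on L. Here a(u, u) = ∫(u')² + (0)·∫u².
Here c = 0, so a(u,u) = ∫(u')² alone. The condition a(u,u) ≥ α||u||_{H^1}² reads (1−α)∫(u')² ≥ (α−c)∫u². Any admissible α is ≤ 1 (rapidly oscillating u have ∫u²/∫(u')² → 0), and α = 1 would force 0 ≥ (1−c)∫u², impossible since c < 1; so 1−α > 0. By the sharp Poincaré inequality on H^1_0 of an interval of length L, ∫(u')² ≥ (π/L)²∫u² with equality for the first sine mode sin(π(x−x₀)/L) (x₀ the left endpoint), so the inequality holds for all u iff (1−α)(π/L)² ≥ α − c, i.e. α ≤ ((π/L)² + c)/((π/L)² + 1) = (1 + c(L/π)²)/(1 + (L/π)²). (Direct route, valid since c ≤ 0: Poincaré gives c∫u² ≥ c(L/π)²∫(u')², so a(u,u) ≥ (1 + c(L/π)²)∫(u')², while ||u||_{H^1}² ≤ (1 + (L/π)²)∫(u')²; dividing yields the same α.) With (π/L)² = 9*π^2 and c = 0, the largest admissible constant is α = ((π/L)² + c)/((π/L)² + 1).
Simplifying, α = 9*π^2/(1 + 9*π^2).


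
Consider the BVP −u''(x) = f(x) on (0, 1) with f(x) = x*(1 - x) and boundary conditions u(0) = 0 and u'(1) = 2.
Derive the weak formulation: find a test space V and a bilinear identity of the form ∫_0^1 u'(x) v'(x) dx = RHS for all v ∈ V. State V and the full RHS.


V = {v ∈ H^1(0, 1) : v(0) = 0} (test functions vanish at x = 0 where u is specified); weak form: ∫_0^1 u'v' dx = ∫_0^1 (x*(1 - x)) v dx + 2·v(1) for all v ∈ V.

Multiply both sides by a test function v and integrate from 0 to 1:
  ∫_0^1 −u''(x) v(x) dx = ∫_0^1 f(x) v(x) dx.
Integrate the LHS by parts once:
  ∫_0^1 −u'' v dx = −[u'(x) v(x)]_0^1 + ∫_0^1 u'(x) v'(x) dx.
Thus ∫_0^1 u'(x) v'(x) dx = ∫_0^1 f(x) v(x) dx + [u'(x) v(x)]_0^1.
Choose V so that boundary terms are either known or forced to vanish.
Mixed BC: u(0) = 0 (Dirichlet) and u'(1) = 2 (Neumann). Define V = {v ∈ H^1(0, 1) : v(0) = 0}. Then [u' v]_0^1 = u'(1)·v(1) − u'(0)·0 = 2·v(1).
Weak formulation: find u (satisfying any essential BC) such that ∫_0^1 u'(x) v'(x) dx = ∫_0^1 f v dx + 2·v(1) for all v ∈ V (Dirichlet at 0 absorbed into V; Neumann datum at x = 1 contributes the boundary term).
Substituting f(x) = x*(1 - x), the right-hand side is ∫_0^1 (x*(1 - x)) v dx + 2·v(1).


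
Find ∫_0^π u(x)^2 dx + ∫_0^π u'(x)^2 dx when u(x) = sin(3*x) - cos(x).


||u||_{H^1(0,π)}^2 = 6*π

u'(x) = sin(x) + 3*cos(3*x).
Expand u² and (u')² and integrate term by term on (0, π), using: for integers n ≥ 1, ∫_0^π sin²(nx) dx = ∫_0^π cos²(nx) dx = π/2; for n ≠ n', ∫_0^π sin(nx)sin(n'x) dx = ∫_0^π cos(nx)cos(n'x) dx = 0; and by product-to-sum, ∫_0^π sin(nx)cos(n'x) dx = ½∫_0^π [sin((n+n')x) + sin((n−n')x)] dx, which is 0 when n+n' is even and 2n/(n²−n'²) when n+n' is odd (it need not vanish on (0, π)).
  u² squared terms: (-1)²·∫cos(x)² dx = 1·π/2 = π/2;  (1)²·∫sin(3x)² dx = 1·π/2 = π/2.
  u² cross terms: 2·(-1)·(1)·∫cos(x)·sin(3x) dx = -2·(0) = 0.
  So ∫_0^π u² dx = π/2 + π/2 + 0 = π.
  (u')² squared terms: (3)²·∫cos(3x)² dx = 9·π/2 = 9*π/2;  (1)²·∫sin(x)² dx = 1·π/2 = π/2.
  (u')² cross terms: 2·(3)·(1)·∫cos(3x)·sin(x) dx = 6·(0) = 0.
  So ∫_0^π (u')² dx = 9*π/2 + π/2 + 0 = 5*π.
||u||_{H^1}^2 = (π) + (5*π) = 6*π.


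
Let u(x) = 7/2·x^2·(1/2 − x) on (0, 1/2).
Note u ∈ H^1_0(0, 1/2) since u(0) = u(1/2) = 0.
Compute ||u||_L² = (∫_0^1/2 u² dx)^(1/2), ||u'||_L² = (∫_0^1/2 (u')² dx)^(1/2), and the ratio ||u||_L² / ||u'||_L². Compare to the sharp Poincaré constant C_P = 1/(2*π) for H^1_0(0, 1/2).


||u||_L² / ||u'||_L² = sqrt(14)/28 < C_P = 1/(2*π).

u(x) = 7/2·x^2·(1/2 − x), so u'(x) = 7*x*(1 - 3*x)/2.
u(x) = 7/2·x^2·(1/2 − x) vanishes at x = 0 and x = 1/2, so u ∈ H^1_0(0, 1/2). Differentiate via the product rule and integrate the resulting polynomials term by term.
  ∫_0^1/2 u² dx = ∫_0^1/2 (49*x^6/4 - 49*x^5/4 + 49*x^4/16) dx. Term by term:
    ∫_0^1/2 49*x^6/4 dx = 7/512;  ∫_0^1/2 -49*x^5/4 dx = -49/1536;  ∫_0^1/2 49*x^4/16 dx = 49/2560.
  Sum: 7/512 − 49/1536 + 49/2560 = 7/7680.
  ∫_0^1/2 (u')² dx = ∫_0^1/2 (441*x^4/4 - 147*x^3/2 + 49*x^2/4) dx. Term by term:
    ∫_0^1/2 441*x^4/4 dx = 441/640;  ∫_0^1/2 -147*x^3/2 dx = -147/128;  ∫_0^1/2 49*x^2/4 dx = 49/96.
  Sum: 441/640 − 147/128 + 49/96 = 49/960.
∫_0^1/2 u² dx = 7/7680, so ||u||_L² = sqrt(210)/480.
∫_0^1/2 (u')² dx = 49/960, so ||u'||_L² = 7*sqrt(15)/120.
Ratio ||u||_L² / ||u'||_L² = sqrt(14)/28.
Sharp Poincaré constant on H^1_0(0, 1/2) is C_P = L/π = 1/(2*π), achieved by sin(2*π·x).
A polynomial bump cannot attain the sharp Poincaré constant (only the first sine eigenfunction does), so the ratio is strictly less than C_P, consistent with ||u||_L² ≤ C_P ||u'||_L².


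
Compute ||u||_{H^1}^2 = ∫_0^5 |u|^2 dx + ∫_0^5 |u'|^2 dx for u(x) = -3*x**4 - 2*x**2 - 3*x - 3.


||u||_{H^1}^2 = 80432165/21

The H^1 norm (squared) on an interval (0, L) is
  ||u||_{H^1}^2 = ∫_0^L u(x)^2 dx + ∫_0^L u'(x)^2 dx.
Compute u'(x) = -12*x**3 - 4*x - 3.
Then u(x)^2 = 9*x**8 + 12*x**6 + 18*x**5 + 22*x**4 + 12*x**3 + 21*x**2 + 18*x + 9 and u'(x)^2 = 144*x**6 + 96*x**4 + 72*x**3 + 16*x**2 + 24*x + 9.
Integrate each monomial from 0 to 5 using ∫_0^5 c·x^n dx = c·5^(n+1)/(n+1):
  ∫_0^5 u(x)^2 dx = ∫_0^5 (9*x^8 + 12*x^6 + 18*x^5 + 22*x^4 + 12*x^3 + 21*x^2 + 18*x + 9) dx. Term by term:
    ∫_0^5 9*x^8 dx = 1953125;  ∫_0^5 12*x^6 dx = 937500/7;  ∫_0^5 18*x^5 dx = 46875;
    ∫_0^5 22*x^4 dx = 13750;  ∫_0^5 12*x^3 dx = 1875;  ∫_0^5 21*x^2 dx = 875;
    ∫_0^5 18*x dx = 225;  ∫_0^5 9 dx = 45.
  Sum: 1953125 + 937500/7 + 46875 + 13750 + 1875 + 875 + 225 + 45 = 15054890/7.
  ∫_0^5 u'(x)^2 dx = ∫_0^5 (144*x^6 + 96*x^4 + 72*x^3 + 16*x^2 + 24*x + 9) dx. Term by term:
    ∫_0^5 144*x^6 dx = 11250000/7;  ∫_0^5 96*x^4 dx = 60000;  ∫_0^5 72*x^3 dx = 11250;
    ∫_0^5 16*x^2 dx = 2000/3;  ∫_0^5 24*x dx = 300;  ∫_0^5 9 dx = 45.
  Sum: 11250000/7 + 60000 + 11250 + 2000/3 + 300 + 45 = 35267495/21.
Adding: ||u||_{H^1}^2 = 15054890/7 + 35267495/21 = 80432165/21.


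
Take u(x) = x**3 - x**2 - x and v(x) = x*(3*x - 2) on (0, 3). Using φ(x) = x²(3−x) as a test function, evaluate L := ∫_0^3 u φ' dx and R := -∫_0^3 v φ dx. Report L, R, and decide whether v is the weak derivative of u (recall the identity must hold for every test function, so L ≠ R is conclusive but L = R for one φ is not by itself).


LHS = -837/20, RHS = -243/5. No, v is not the weak derivative of u.

u(x) = x**3 - x**2 - x, classical derivative u'(x) = 3*x**2 - 2*x - 1.
φ(x) = x²(3−x), so φ'(x) = 3*x*(2 - x).
Note φ(0) = φ(3) = 0, so the boundary term u·φ vanishes.
LHS = ∫_0^3 u(x) φ'(x) dx = ∫_0^3 (-3*x^5 + 9*x^4 - 3*x^3 - 6*x^2) dx. Term by term:
  ∫_0^3 -3*x^5 dx = -729/2;  ∫_0^3 9*x^4 dx = 2187/5;  ∫_0^3 -3*x^3 dx = -243/4;
  ∫_0^3 -6*x^2 dx = -54.
Sum: -729/2 + 2187/5 − 243/4 − 54 = -837/20.
So LHS = -837/20.
∫_0^3 v(x) φ(x) dx = ∫_0^3 (-3*x^5 + 11*x^4 - 6*x^3) dx. Term by term:
  ∫_0^3 -3*x^5 dx = -729/2;  ∫_0^3 11*x^4 dx = 2673/5;  ∫_0^3 -6*x^3 dx = -243/2.
Sum: -729/2 + 2673/5 − 243/2 = 243/5.
So RHS = -∫_0^3 v(x) φ(x) dx = -243/5.
LHS − RHS = 27/4 ≠ 0, so the identity fails.
(For a valid weak derivative the identity must hold for EVERY test function, in particular this one. The failure shows v is NOT the weak derivative of u.)
Correct weak derivative would be u'(x) = 3*x**2 - 2*x - 1.


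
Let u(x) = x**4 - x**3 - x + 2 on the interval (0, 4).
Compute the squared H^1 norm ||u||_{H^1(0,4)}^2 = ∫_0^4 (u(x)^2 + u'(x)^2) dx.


||u||_{H^1}^2 = 2345164/63

The H^1 norm (squared) on an interval (0, L) is
  ||u||_{H^1}^2 = ∫_0^L u(x)^2 dx + ∫_0^L u'(x)^2 dx.
Compute u'(x) = 4*x**3 - 3*x**2 - 1.
Then u(x)^2 = x**8 - 2*x**7 + x**6 - 2*x**5 + 6*x**4 - 4*x**3 + x**2 - 4*x + 4 and u'(x)^2 = 16*x**6 - 24*x**5 + 9*x**4 - 8*x**3 + 6*x**2 + 1.
Integrate each monomial from 0 to 4 using ∫_0^4 c·x^n dx = c·4^(n+1)/(n+1):
  ∫_0^4 u(x)^2 dx = ∫_0^4 (x^8 - 2*x^7 + x^6 - 2*x^5 + 6*x^4 - 4*x^3 + x^2 - 4*x + 4) dx. Term by term:
    ∫_0^4 x^8 dx = 262144/9;  ∫_0^4 -2*x^7 dx = -16384;  ∫_0^4 x^6 dx = 16384/7;
    ∫_0^4 -2*x^5 dx = -4096/3;  ∫_0^4 6*x^4 dx = 6144/5;  ∫_0^4 -4*x^3 dx = -256;
    ∫_0^4 x^2 dx = 64/3;  ∫_0^4 -4*x dx = -32;  ∫_0^4 4 dx = 16.
  Sum: 262144/9 − 16384 + 16384/7 − 4096/3 + 6144/5 − 256 + 64/3 − 32 + 16 = 4629392/315.
  ∫_0^4 u'(x)^2 dx = ∫_0^4 (16*x^6 - 24*x^5 + 9*x^4 - 8*x^3 + 6*x^2 + 1) dx. Term by term:
    ∫_0^4 16*x^6 dx = 262144/7;  ∫_0^4 -24*x^5 dx = -16384;  ∫_0^4 9*x^4 dx = 9216/5;
    ∫_0^4 -8*x^3 dx = -512;  ∫_0^4 6*x^2 dx = 128;  ∫_0^4 1 dx = 4.
  Sum: 262144/7 − 16384 + 9216/5 − 512 + 128 + 4 = 788492/35.
Adding: ||u||_{H^1}^2 = 4629392/315 + 788492/35 = 2345164/63.


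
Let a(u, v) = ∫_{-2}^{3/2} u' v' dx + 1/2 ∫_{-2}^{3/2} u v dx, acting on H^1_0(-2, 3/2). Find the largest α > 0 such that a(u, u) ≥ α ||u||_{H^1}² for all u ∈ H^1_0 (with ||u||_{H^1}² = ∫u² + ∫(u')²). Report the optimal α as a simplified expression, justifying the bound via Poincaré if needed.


α = (49 + 8*π^2)/(2*(4*π^2 + 49))

Coercivity of a(·,·) on H^1_0(-2, 3/2) means a(u, u) ≥ α ||u||_{H^1}² for every u ∈ H^1_0.
The interval has length L = 7/2, and Poincaré/coercivity depend only on L. Here a(u, u) = ∫(u')² + (1/2)·∫u².
Here 0 < c = 1/2 < 1. The condition a(u,u) ≥ α||u||_{H^1}² reads (1−α)∫(u')² ≥ (α−c)∫u². Any admissible α is ≤ 1 (rapidly oscillating u have ∫u²/∫(u')² → 0), and α = 1 would force 0 ≥ (1−c)∫u², impossible since c < 1; so 1−α > 0. By the sharp Poincaré inequality on H^1_0 of an interval of length L, ∫(u')² ≥ (π/L)²∫u² with equality for the first sine mode sin(π(x−x₀)/L) (x₀ the left endpoint), so the inequality holds for all u iff (1−α)(π/L)² ≥ α − c, i.e. α ≤ ((π/L)² + c)/((π/L)² + 1) = (1 + c(L/π)²)/(1 + (L/π)²). With (π/L)² = 4*π^2/49 and c = 1/2, the largest admissible constant is α = ((π/L)² + c)/((π/L)² + 1).
Simplifying, α = (49 + 8*π^2)/(2*(4*π^2 + 49)).


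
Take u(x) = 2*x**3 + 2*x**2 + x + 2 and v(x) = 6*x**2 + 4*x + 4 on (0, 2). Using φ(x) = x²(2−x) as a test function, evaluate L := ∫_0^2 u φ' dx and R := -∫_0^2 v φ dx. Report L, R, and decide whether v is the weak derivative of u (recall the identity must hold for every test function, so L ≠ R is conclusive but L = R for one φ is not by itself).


LHS = -308/15, RHS = -368/15. No, v is not the weak derivative of u.

u(x) = 2*x**3 + 2*x**2 + x + 2, classical derivative u'(x) = 6*x**2 + 4*x + 1.
φ(x) = x²(2−x), so φ'(x) = x*(4 - 3*x).
Note φ(0) = φ(2) = 0, so the boundary term u·φ vanishes.
LHS = ∫_0^2 u(x) φ'(x) dx = ∫_0^2 (-6*x^5 + 2*x^4 + 5*x^3 - 2*x^2 + 8*x) dx. Term by term:
  ∫_0^2 -6*x^5 dx = -64;  ∫_0^2 2*x^4 dx = 64/5;  ∫_0^2 5*x^3 dx = 20;
  ∫_0^2 -2*x^2 dx = -16/3;  ∫_0^2 8*x dx = 16.
Sum: -64 + 64/5 + 20 − 16/3 + 16 = -308/15.
So LHS = -308/15.
∫_0^2 v(x) φ(x) dx = ∫_0^2 (-6*x^5 + 8*x^4 + 4*x^3 + 8*x^2) dx. Term by term:
  ∫_0^2 -6*x^5 dx = -64;  ∫_0^2 8*x^4 dx = 256/5;  ∫_0^2 4*x^3 dx = 16;
  ∫_0^2 8*x^2 dx = 64/3.
Sum: -64 + 256/5 + 16 + 64/3 = 368/15.
So RHS = -∫_0^2 v(x) φ(x) dx = -368/15.
LHS − RHS = 4 ≠ 0, so the identity fails.
(For a valid weak derivative the identity must hold for EVERY test function, in particular this one. The failure shows v is NOT the weak derivative of u.)
Correct weak derivative would be u'(x) = 6*x**2 + 4*x + 1.


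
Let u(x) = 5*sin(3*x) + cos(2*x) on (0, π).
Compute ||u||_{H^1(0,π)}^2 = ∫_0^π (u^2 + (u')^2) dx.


||u||_{H^1(0,π)}^2 = 60 + 255*π/2

u'(x) = -2*sin(2*x) + 15*cos(3*x).
Expand u² and (u')² and integrate term by term on (0, π), using: for integers n ≥ 1, ∫_0^π sin²(nx) dx = ∫_0^π cos²(nx) dx = π/2; for n ≠ n', ∫_0^π sin(nx)sin(n'x) dx = ∫_0^π cos(nx)cos(n'x) dx = 0; and by product-to-sum, ∫_0^π sin(nx)cos(n'x) dx = ½∫_0^π [sin((n+n')x) + sin((n−n')x)] dx, which is 0 when n+n' is even and 2n/(n²−n'²) when n+n' is odd (it need not vanish on (0, π)).
  u² squared terms: (5)²·∫sin(3x)² dx = 25·π/2 = 25*π/2;  (1)²·∫cos(2x)² dx = 1·π/2 = π/2.
  u² cross terms: 2·(5)·(1)·∫sin(3x)·cos(2x) dx = 10·(6/5) = 12.
  So ∫_0^π u² dx = 25*π/2 + π/2 + 12 = 12 + 13*π.
  (u')² squared terms: (-2)²·∫sin(2x)² dx = 4·π/2 = 2*π;  (15)²·∫cos(3x)² dx = 225·π/2 = 225*π/2.
  (u')² cross terms: 2·(-2)·(15)·∫sin(2x)·cos(3x) dx = -60·(-4/5) = 48.
  So ∫_0^π (u')² dx = 2*π + 225*π/2 + 48 = 48 + 229*π/2.
||u||_{H^1}^2 = (12 + 13*π) + (48 + 229*π/2) = 60 + 255*π/2.


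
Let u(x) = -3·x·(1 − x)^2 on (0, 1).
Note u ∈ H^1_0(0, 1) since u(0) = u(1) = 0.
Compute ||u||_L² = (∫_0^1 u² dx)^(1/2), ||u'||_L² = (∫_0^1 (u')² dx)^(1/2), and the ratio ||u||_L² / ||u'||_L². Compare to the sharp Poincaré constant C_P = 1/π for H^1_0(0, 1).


||u||_L² / ||u'||_L² = sqrt(14)/14 < C_P = 1/π.

u(x) = -3·x·(1 − x)^2, so u'(x) = 3*(1 - 3*x)*(x - 1).
u(x) = -3·x·(1 − x)^2 vanishes at x = 0 and x = 1, so u ∈ H^1_0(0, 1). Differentiate via the product rule and integrate the resulting polynomials term by term.
  ∫_0^1 u² dx = ∫_0^1 (9*x^6 - 36*x^5 + 54*x^4 - 36*x^3 + 9*x^2) dx. Term by term:
    ∫_0^1 9*x^6 dx = 9/7;  ∫_0^1 -36*x^5 dx = -6;  ∫_0^1 54*x^4 dx = 54/5;
    ∫_0^1 -36*x^3 dx = -9;  ∫_0^1 9*x^2 dx = 3.
  Sum: 9/7 − 6 + 54/5 − 9 + 3 = 3/35.
  ∫_0^1 (u')² dx = ∫_0^1 (81*x^4 - 216*x^3 + 198*x^2 - 72*x + 9) dx. Term by term:
    ∫_0^1 81*x^4 dx = 81/5;  ∫_0^1 -216*x^3 dx = -54;  ∫_0^1 198*x^2 dx = 66;
    ∫_0^1 -72*x dx = -36;  ∫_0^1 9 dx = 9.
  Sum: 81/5 − 54 + 66 − 36 + 9 = 6/5.
∫_0^1 u² dx = 3/35, so ||u||_L² = sqrt(105)/35.
∫_0^1 (u')² dx = 6/5, so ||u'||_L² = sqrt(30)/5.
Ratio ||u||_L² / ||u'||_L² = sqrt(14)/14.
Sharp Poincaré constant on H^1_0(0, 1) is C_P = L/π = 1/π, achieved by sin(π·x).
A polynomial bump cannot attain the sharp Poincaré constant (only the first sine eigenfunction does), so the ratio is strictly less than C_P, consistent with ||u||_L² ≤ C_P ||u'||_L².


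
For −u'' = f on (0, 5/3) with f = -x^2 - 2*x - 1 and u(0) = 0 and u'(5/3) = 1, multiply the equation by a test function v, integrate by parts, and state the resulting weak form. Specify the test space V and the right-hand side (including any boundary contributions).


V = {v ∈ H^1(0, 5/3) : v(0) = 0} (test functions vanish at x = 0 where u is specified); weak form: ∫_0^5/3 u'v' dx = ∫_0^5/3 (-x^2 - 2*x - 1) v dx + v(5/3) for all v ∈ V.

Multiply both sides by a test function v and integrate from 0 to 5/3:
  ∫_0^5/3 −u''(x) v(x) dx = ∫_0^5/3 f(x) v(x) dx.
Integrate the LHS by parts once:
  ∫_0^5/3 −u'' v dx = −[u'(x) v(x)]_0^5/3 + ∫_0^5/3 u'(x) v'(x) dx.
Thus ∫_0^5/3 u'(x) v'(x) dx = ∫_0^5/3 f(x) v(x) dx + [u'(x) v(x)]_0^5/3.
Choose V so that boundary terms are either known or forced to vanish.
Mixed BC: u(0) = 0 (Dirichlet) and u'(5/3) = 1 (Neumann). Define V = {v ∈ H^1(0, 5/3) : v(0) = 0}. Then [u' v]_0^5/3 = u'(5/3)·v(5/3) − u'(0)·0 = v(5/3).
Weak formulation: find u (satisfying any essential BC) such that ∫_0^5/3 u'(x) v'(x) dx = ∫_0^5/3 f v dx + v(5/3) for all v ∈ V (Dirichlet at 0 absorbed into V; Neumann datum at x = 5/3 contributes the boundary term).
Substituting f(x) = -x^2 - 2*x - 1, the right-hand side is ∫_0^5/3 (-x^2 - 2*x - 1) v dx + v(5/3).


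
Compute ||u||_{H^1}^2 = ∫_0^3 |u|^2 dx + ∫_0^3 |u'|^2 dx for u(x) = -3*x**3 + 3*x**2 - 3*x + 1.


||u||_{H^1}^2 = 139533/35

The H^1 norm (squared) on an interval (0, L) is
  ||u||_{H^1}^2 = ∫_0^L u(x)^2 dx + ∫_0^L u'(x)^2 dx.
Compute u'(x) = -9*x**2 + 6*x - 3.
Then u(x)^2 = 9*x**6 - 18*x**5 + 27*x**4 - 24*x**3 + 15*x**2 - 6*x + 1 and u'(x)^2 = 81*x**4 - 108*x**3 + 90*x**2 - 36*x + 9.
Integrate each monomial from 0 to 3 using ∫_0^3 c·x^n dx = c·3^(n+1)/(n+1):
  ∫_0^3 u(x)^2 dx = ∫_0^3 (9*x^6 - 18*x^5 + 27*x^4 - 24*x^3 + 15*x^2 - 6*x + 1) dx. Term by term:
    ∫_0^3 9*x^6 dx = 19683/7;  ∫_0^3 -18*x^5 dx = -2187;  ∫_0^3 27*x^4 dx = 6561/5;
    ∫_0^3 -24*x^3 dx = -486;  ∫_0^3 15*x^2 dx = 135;  ∫_0^3 -6*x dx = -27;
    ∫_0^3 1 dx = 3.
  Sum: 19683/7 − 2187 + 6561/5 − 486 + 135 − 27 + 3 = 54672/35.
  ∫_0^3 u'(x)^2 dx = ∫_0^3 (81*x^4 - 108*x^3 + 90*x^2 - 36*x + 9) dx. Term by term:
    ∫_0^3 81*x^4 dx = 19683/5;  ∫_0^3 -108*x^3 dx = -2187;  ∫_0^3 90*x^2 dx = 810;
    ∫_0^3 -36*x dx = -162;  ∫_0^3 9 dx = 27.
  Sum: 19683/5 − 2187 + 810 − 162 + 27 = 12123/5.
Adding: ||u||_{H^1}^2 = 54672/35 + 12123/5 = 139533/35.


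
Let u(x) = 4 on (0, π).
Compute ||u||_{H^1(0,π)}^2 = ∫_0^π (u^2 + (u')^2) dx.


||u||_{H^1(0,π)}^2 = 16*π

u'(x) = 0.
Expand u² and (u')² and integrate term by term on (0, π), using: for integers n ≥ 1, ∫_0^π sin²(nx) dx = ∫_0^π cos²(nx) dx = π/2; for n ≠ n', ∫_0^π sin(nx)sin(n'x) dx = ∫_0^π cos(nx)cos(n'x) dx = 0; and by product-to-sum, ∫_0^π sin(nx)cos(n'x) dx = ½∫_0^π [sin((n+n')x) + sin((n−n')x)] dx, which is 0 when n+n' is even and 2n/(n²−n'²) when n+n' is odd (it need not vanish on (0, π)). For the constant mode: ∫_0^π 1 dx = π, ∫_0^π cos(nx) dx = 0, ∫_0^π sin(nx) dx = (1−(−1)^n)/n.
  u² squared terms: (4)²·∫1 dx = 16·π = 16*π.
  So ∫_0^π u² dx = 16*π.
  u' ≡ 0, so ∫_0^π (u')² dx = 0.
||u||_{H^1}^2 = (16*π) + (0) = 16*π.


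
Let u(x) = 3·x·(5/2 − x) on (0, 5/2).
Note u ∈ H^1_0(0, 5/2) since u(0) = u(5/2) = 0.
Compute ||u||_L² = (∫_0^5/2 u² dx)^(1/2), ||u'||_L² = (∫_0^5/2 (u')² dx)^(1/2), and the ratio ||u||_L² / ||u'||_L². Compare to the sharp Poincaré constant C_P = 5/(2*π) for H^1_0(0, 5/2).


||u||_L² / ||u'||_L² = sqrt(10)/4 < C_P = 5/(2*π).

u(x) = 3·x·(5/2 − x), so u'(x) = 15/2 - 6*x.
u(x) = 3·x·(5/2 − x) vanishes at x = 0 and x = 5/2, so u ∈ H^1_0(0, 5/2). Differentiate via the product rule and integrate the resulting polynomials term by term.
  ∫_0^5/2 u² dx = ∫_0^5/2 (9*x^4 - 45*x^3 + 225*x^2/4) dx. Term by term:
    ∫_0^5/2 9*x^4 dx = 5625/32;  ∫_0^5/2 -45*x^3 dx = -28125/64;  ∫_0^5/2 225*x^2/4 dx = 9375/32.
  Sum: 5625/32 − 28125/64 + 9375/32 = 1875/64.
  ∫_0^5/2 (u')² dx = ∫_0^5/2 (36*x^2 - 90*x + 225/4) dx. Term by term:
    ∫_0^5/2 36*x^2 dx = 375/2;  ∫_0^5/2 -90*x dx = -1125/4;  ∫_0^5/2 225/4 dx = 1125/8.
  Sum: 375/2 − 1125/4 + 1125/8 = 375/8.
∫_0^5/2 u² dx = 1875/64, so ||u||_L² = 25*sqrt(3)/8.
∫_0^5/2 (u')² dx = 375/8, so ||u'||_L² = 5*sqrt(30)/4.
Ratio ||u||_L² / ||u'||_L² = sqrt(10)/4.
Sharp Poincaré constant on H^1_0(0, 5/2) is C_P = L/π = 5/(2*π), achieved by sin(2*π/5·x).
A polynomial bump cannot attain the sharp Poincaré constant (only the first sine eigenfunction does), so the ratio is strictly less than C_P, consistent with ||u||_L² ≤ C_P ||u'||_L².


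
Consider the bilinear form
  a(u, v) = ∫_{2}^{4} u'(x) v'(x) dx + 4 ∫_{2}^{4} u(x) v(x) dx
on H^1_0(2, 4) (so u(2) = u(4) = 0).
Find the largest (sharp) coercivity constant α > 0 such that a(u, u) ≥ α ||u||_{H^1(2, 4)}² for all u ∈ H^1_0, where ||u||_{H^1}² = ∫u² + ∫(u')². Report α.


α = 1

Coercivity of a(·,·) on H^1_0(2, 4) means a(u, u) ≥ α ||u||_{H^1}² for every u ∈ H^1_0.
The interval has length L = 2, and Poincaré/coercivity depend only on L. Here a(u, u) = ∫(u')² + (4)·∫u².
Here c = 4 ≥ 1, so a(u,u) = ∫(u')² + c∫u² ≥ ∫(u')² + ∫u² = ||u||_{H^1}², i.e. α = 1 works. No larger α is possible: a(u,u) ≥ α||u||_{H^1}² means (1−α)∫(u')² ≥ (α−c)∫u², and for the modes u_n = sin(nπ(x−x₀)/L) (x₀ the left endpoint) one has ∫u_n²/∫(u_n')² = (L/(nπ))² → 0, so a(u_n,u_n)/||u_n||_{H^1}² → 1. Hence the optimal constant is α = 1.
Therefore α = 1.


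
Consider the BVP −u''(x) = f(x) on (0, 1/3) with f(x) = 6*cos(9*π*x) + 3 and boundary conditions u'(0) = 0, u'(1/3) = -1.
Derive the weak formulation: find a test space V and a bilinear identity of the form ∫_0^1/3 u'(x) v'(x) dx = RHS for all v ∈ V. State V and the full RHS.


V = H^1(0, 1/3) (v unrestricted at boundary; u is determined up to an additive constant); weak form: ∫_0^1/3 u'v' dx = ∫_0^1/3 (6*cos(9*π*x) + 3) v dx − v(1/3) for all v ∈ V.

Multiply both sides by a test function v and integrate from 0 to 1/3:
  ∫_0^1/3 −u''(x) v(x) dx = ∫_0^1/3 f(x) v(x) dx.
Integrate the LHS by parts once:
  ∫_0^1/3 −u'' v dx = −[u'(x) v(x)]_0^1/3 + ∫_0^1/3 u'(x) v'(x) dx.
Thus ∫_0^1/3 u'(x) v'(x) dx = ∫_0^1/3 f(x) v(x) dx + [u'(x) v(x)]_0^1/3.
Choose V so that boundary terms are either known or forced to vanish.
u has inhomogeneous Neumann u'(0) = 0, u'(1/3) = -1. [u' v]_0^1/3 = (-1)·v(1/3) − (0)·v(0) = − v(1/3). Take V = H^1(0, 1/3); boundary term becomes part of RHS.
Weak formulation: find u (satisfying any essential BC) such that ∫_0^1/3 u'(x) v'(x) dx = ∫_0^1/3 f v dx − v(1/3) for all v ∈ V (Neumann data are natural BCs: they enter the RHS as boundary terms).
Substituting f(x) = 6*cos(9*π*x) + 3, the right-hand side is ∫_0^1/3 (6*cos(9*π*x) + 3) v dx − v(1/3).
Compatibility check (pure Neumann): taking v ≡ 1 ∈ V gives 0 = ∫_0^1/3 f dx + (-1) − (0), i.e. ∫_0^1/3 f dx must equal u'(0) − u'(1/3) = 1. Indeed ∫_0^1/3 (6*cos(9*π*x) + 3) dx = 1, so the data are compatible. The solution is then unique only up to an additive constant (fix it e.g. by requiring ∫_0^1/3 u dx = 0).


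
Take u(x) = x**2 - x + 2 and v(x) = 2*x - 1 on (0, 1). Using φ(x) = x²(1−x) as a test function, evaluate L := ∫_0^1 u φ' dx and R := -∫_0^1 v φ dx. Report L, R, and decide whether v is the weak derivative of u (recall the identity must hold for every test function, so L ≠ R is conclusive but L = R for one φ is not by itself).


LHS = -1/60, RHS = -1/60. Yes, v = u' weakly.

u(x) = x**2 - x + 2, classical derivative u'(x) = 2*x - 1.
φ(x) = x²(1−x), so φ'(x) = x*(2 - 3*x).
Note φ(0) = φ(1) = 0, so the boundary term u·φ vanishes.
LHS = ∫_0^1 u(x) φ'(x) dx = ∫_0^1 (-3*x^4 + 5*x^3 - 8*x^2 + 4*x) dx. Term by term:
  ∫_0^1 -3*x^4 dx = -3/5;  ∫_0^1 5*x^3 dx = 5/4;  ∫_0^1 -8*x^2 dx = -8/3;
  ∫_0^1 4*x dx = 2.
Sum: -3/5 + 5/4 − 8/3 + 2 = -1/60.
So LHS = -1/60.
∫_0^1 v(x) φ(x) dx = ∫_0^1 (-2*x^4 + 3*x^3 - x^2) dx. Term by term:
  ∫_0^1 -2*x^4 dx = -2/5;  ∫_0^1 3*x^3 dx = 3/4;  ∫_0^1 -x^2 dx = -1/3.
Sum: -2/5 + 3/4 − 1/3 = 1/60.
So RHS = -∫_0^1 v(x) φ(x) dx = -1/60.
LHS = RHS, so the identity holds for this test φ.
Moreover u is smooth here and v(x) = u'(x) = 2*x - 1 pointwise, so the identity holds for every test function. Hence v is the weak derivative of u.


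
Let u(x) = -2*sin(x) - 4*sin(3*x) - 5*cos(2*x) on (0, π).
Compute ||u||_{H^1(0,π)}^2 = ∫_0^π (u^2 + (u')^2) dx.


||u||_{H^1(0,π)}^2 = 520/3 + 293*π/2

u'(x) = 10*sin(2*x) - 2*cos(x) - 12*cos(3*x).
Expand u² and (u')² and integrate term by term on (0, π), using: for integers n ≥ 1, ∫_0^π sin²(nx) dx = ∫_0^π cos²(nx) dx = π/2; for n ≠ n', ∫_0^π sin(nx)sin(n'x) dx = ∫_0^π cos(nx)cos(n'x) dx = 0; and by product-to-sum, ∫_0^π sin(nx)cos(n'x) dx = ½∫_0^π [sin((n+n')x) + sin((n−n')x)] dx, which is 0 when n+n' is even and 2n/(n²−n'²) when n+n' is odd (it need not vanish on (0, π)).
  u² squared terms: (-5)²·∫cos(2x)² dx = 25·π/2 = 25*π/2;  (-4)²·∫sin(3x)² dx = 16·π/2 = 8*π;  (-2)²·∫sin(x)² dx = 4·π/2 = 2*π.
  u² cross terms: 2·(-5)·(-4)·∫cos(2x)·sin(3x) dx = 40·(6/5) = 48;  2·(-5)·(-2)·∫cos(2x)·sin(x) dx = 20·(-2/3) = -40/3;  2·(-4)·(-2)·∫sin(3x)·sin(x) dx = 16·(0) = 0.
  So ∫_0^π u² dx = 25*π/2 + 8*π + 2*π + 48 − 40/3 + 0 = 104/3 + 45*π/2.
  (u')² squared terms: (-12)²·∫cos(3x)² dx = 144·π/2 = 72*π;  (-2)²·∫cos(x)² dx = 4·π/2 = 2*π;  (10)²·∫sin(2x)² dx = 100·π/2 = 50*π.
  (u')² cross terms: 2·(-12)·(-2)·∫cos(3x)·cos(x) dx = 48·(0) = 0;  2·(-12)·(10)·∫cos(3x)·sin(2x) dx = -240·(-4/5) = 192;  2·(-2)·(10)·∫cos(x)·sin(2x) dx = -40·(4/3) = -160/3.
  So ∫_0^π (u')² dx = 72*π + 2*π + 50*π + 0 + 192 − 160/3 = 416/3 + 124*π.
||u||_{H^1}^2 = (104/3 + 45*π/2) + (416/3 + 124*π) = 520/3 + 293*π/2.


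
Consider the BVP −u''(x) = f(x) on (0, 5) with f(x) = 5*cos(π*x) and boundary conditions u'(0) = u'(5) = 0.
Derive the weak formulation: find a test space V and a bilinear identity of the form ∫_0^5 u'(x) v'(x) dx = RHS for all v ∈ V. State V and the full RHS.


V = H^1(0, 5) (no boundary constraint on v; u is determined up to an additive constant); weak form: ∫_0^5 u'v' dx = ∫_0^5 (5*cos(π*x)) v dx for all v ∈ V.

Multiply both sides by a test function v and integrate from 0 to 5:
  ∫_0^5 −u''(x) v(x) dx = ∫_0^5 f(x) v(x) dx.
Integrate the LHS by parts once:
  ∫_0^5 −u'' v dx = −[u'(x) v(x)]_0^5 + ∫_0^5 u'(x) v'(x) dx.
Thus ∫_0^5 u'(x) v'(x) dx = ∫_0^5 f(x) v(x) dx + [u'(x) v(x)]_0^5.
Choose V so that boundary terms are either known or forced to vanish.
u has homogeneous Neumann: u'(0) = u'(5) = 0. So [u' v]_0^5 = 0·v(5) − 0·v(0) = 0 for any v; take V = H^1(0, 5).
Weak formulation: find u (satisfying any essential BC) such that ∫_0^5 u'(x) v'(x) dx = ∫_0^5 f v dx for all v ∈ V (homogeneous Neumann, so boundary terms vanish).
Substituting f(x) = 5*cos(π*x), the right-hand side is ∫_0^5 (5*cos(π*x)) v dx.
Compatibility check (pure Neumann): taking v ≡ 1 ∈ V gives 0 = ∫_0^5 f dx + (0) − (0), i.e. ∫_0^5 f dx must equal u'(0) − u'(5) = 0. Indeed ∫_0^5 (5*cos(π*x)) dx = 0, so the data are compatible. The solution is then unique only up to an additive constant (fix it e.g. by requiring ∫_0^5 u dx = 0).
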